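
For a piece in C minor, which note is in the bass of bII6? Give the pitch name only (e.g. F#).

F

bII in C minor has root Db; the chord is Db-F-Ab.
The figure 6 means first inversion — the third is in the bass.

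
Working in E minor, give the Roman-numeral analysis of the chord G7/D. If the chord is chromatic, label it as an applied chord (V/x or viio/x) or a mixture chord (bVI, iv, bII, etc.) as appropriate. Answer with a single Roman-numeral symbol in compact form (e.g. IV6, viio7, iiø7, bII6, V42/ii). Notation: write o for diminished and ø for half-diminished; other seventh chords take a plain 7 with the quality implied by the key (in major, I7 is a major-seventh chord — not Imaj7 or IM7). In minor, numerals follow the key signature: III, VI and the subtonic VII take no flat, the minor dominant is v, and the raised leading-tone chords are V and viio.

V43/VI

Stacked in thirds the chord is G-B-D-F: a dominant seventh chord on G.
G is not a diatonic chord root with this quality in E minor, but it lies a perfect fifth above C (VI), so the chord functions as an applied dominant of VI.
With D in the bass the chord is in second inversion, so the figured bass is 43.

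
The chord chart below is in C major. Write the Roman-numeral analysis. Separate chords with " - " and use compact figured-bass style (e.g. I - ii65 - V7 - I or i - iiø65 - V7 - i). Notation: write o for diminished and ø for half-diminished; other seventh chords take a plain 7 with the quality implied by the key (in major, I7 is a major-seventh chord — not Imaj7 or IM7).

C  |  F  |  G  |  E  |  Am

I - IV - V - V/vi - vi

C has root C, degree 1 in C major, so I.
F: major triad on F = scale degree 4 → IV.
G: major triad on G = scale degree 5 → V.
E is the secondary dominant of vi (major triad on E): V/vi.
Am has root A, degree 6 in C major, so vi.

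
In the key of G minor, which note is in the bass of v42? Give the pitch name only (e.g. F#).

v in G minor has root D; the chord is D-F-A-C.
The figure 42 means third inversion — the seventh is in the bass.

C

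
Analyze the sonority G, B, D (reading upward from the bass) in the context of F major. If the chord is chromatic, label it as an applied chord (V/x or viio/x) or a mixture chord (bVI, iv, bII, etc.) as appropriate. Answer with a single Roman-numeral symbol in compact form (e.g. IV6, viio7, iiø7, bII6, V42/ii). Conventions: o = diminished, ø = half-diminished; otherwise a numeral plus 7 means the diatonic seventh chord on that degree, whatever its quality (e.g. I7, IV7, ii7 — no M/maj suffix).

V/V

The pitches G-B-D form a major triad rooted on G.
G is not a diatonic chord root with this quality in F major, but it lies a perfect fifth above C (V), so the chord functions as an applied dominant of V.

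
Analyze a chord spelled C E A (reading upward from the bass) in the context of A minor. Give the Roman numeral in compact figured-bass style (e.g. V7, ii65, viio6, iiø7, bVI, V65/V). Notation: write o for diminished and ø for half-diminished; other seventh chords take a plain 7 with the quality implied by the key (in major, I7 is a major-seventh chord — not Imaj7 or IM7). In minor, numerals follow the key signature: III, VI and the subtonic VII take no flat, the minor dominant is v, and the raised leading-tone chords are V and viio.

i6

The pitches A-C-E form a minor triad rooted on A.
A is scale degree 1 in A minor, and a minor triad on that degree is written i.
With C in the bass the chord is in first inversion, so the figured bass is 6.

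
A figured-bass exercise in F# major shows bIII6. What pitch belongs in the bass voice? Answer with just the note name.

bIII in F# major has root A; the chord is A-C#-E.
The figure 6 means first inversion — the third is in the bass.

C#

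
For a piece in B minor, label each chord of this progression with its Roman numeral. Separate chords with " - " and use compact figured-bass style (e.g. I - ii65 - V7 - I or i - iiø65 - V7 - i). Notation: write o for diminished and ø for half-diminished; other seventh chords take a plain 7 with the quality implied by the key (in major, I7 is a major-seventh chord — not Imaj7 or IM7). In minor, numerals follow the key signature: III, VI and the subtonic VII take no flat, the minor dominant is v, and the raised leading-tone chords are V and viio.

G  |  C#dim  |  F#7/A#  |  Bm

VI - iio - V65 - i

G: root G is the submediant; major triad there is VI.
C#dim: root C# is the supertonic; diminished triad there is iio.
F#7/A# has root F#, degree 5 in B minor, so V65.
Bm has root B, degree 1 in B minor, so i.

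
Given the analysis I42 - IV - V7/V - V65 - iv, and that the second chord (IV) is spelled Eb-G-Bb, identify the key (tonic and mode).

The chord Eb is a major triad rooted on Eb; its label is IV.
If Eb is scale degree 4 and the mode makes that degree carry a major triad, the tonic is Bb and the mode is major.

Bb major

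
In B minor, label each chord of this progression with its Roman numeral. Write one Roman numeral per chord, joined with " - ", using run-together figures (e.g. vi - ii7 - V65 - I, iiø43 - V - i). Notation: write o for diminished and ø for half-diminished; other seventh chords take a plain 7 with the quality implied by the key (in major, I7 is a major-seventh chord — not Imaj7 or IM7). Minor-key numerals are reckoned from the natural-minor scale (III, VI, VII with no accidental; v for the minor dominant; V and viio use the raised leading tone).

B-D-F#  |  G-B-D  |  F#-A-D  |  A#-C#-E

B-D-F#: root B is the tonic; minor triad there is i.
G-B-D: root G is the submediant; major triad there is VI.
F#-A-D: root D is the mediant; major triad there is III6.
A#-C#-E has root A#, degree 7 in B minor, so viio.

i - VI - III6 - viio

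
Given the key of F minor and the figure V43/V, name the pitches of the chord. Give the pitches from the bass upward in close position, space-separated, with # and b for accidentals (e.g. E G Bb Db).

D F G B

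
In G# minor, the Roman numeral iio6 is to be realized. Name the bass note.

iio in G# minor has root A#; the chord is A#-C#-E.
The figure 6 means first inversion — the third is in the bass.

C#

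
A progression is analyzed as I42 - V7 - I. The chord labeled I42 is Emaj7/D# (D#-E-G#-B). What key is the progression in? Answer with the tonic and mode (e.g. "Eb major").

E major

The chord Emaj7/D# is a major seventh chord rooted on E; its label is I42.
If E is scale degree 1 and the mode makes that degree carry a major seventh chord, the tonic is E and the mode is major.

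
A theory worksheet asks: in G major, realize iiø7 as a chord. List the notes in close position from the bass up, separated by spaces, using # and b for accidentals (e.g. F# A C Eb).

A C Eb G

Scale degree 2 in G major is A; here the chord built on it is altered to a half-diminished seventh chord. iiø7 is the half-diminished supertonic seventh, borrowed from the parallel minor.
So the chord is A-C-Eb-G, a half-diminished seventh chord.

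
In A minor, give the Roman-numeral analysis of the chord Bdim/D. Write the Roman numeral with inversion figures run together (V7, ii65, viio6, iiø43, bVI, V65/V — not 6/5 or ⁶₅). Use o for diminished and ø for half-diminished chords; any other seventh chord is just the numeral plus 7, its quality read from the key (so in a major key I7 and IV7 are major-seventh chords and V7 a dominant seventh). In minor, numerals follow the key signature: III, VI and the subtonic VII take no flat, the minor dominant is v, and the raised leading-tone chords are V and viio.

iio6

The pitches B-D-F form a diminished triad rooted on B.
In A minor, B is the supertonic; the diatonic diminished triad there is iio.
With D in the bass the chord is in first inversion, so the figured bass is 6.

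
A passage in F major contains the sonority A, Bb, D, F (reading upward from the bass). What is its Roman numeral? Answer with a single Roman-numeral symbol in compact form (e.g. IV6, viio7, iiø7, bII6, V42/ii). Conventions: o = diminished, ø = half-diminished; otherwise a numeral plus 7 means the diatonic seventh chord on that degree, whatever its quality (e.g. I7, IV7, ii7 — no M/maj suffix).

IV42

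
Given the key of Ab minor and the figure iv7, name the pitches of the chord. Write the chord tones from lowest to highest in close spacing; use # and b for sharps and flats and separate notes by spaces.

Db Fb Ab Cb

In Ab minor, scale degree 4 is Db, and the diatonic chord built there is a minor seventh chord.
That chord is spelled Db-Fb-Ab-Cb.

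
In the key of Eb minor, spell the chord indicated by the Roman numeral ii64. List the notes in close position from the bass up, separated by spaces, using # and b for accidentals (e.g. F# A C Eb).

C F Ab

Scale degree 2 in Eb minor is F; here the chord built on it is altered to a minor triad. ii64 is the minor supertonic, borrowed from the parallel major (the Dorian ii).
So the chord is F-Ab-C, a minor triad.
With the 64 figure the chord is in second inversion; from the bass C upward in close position it reads C-F-Ab.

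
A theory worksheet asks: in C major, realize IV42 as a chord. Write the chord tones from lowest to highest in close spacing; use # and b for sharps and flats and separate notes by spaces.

E F A C

The numeral's case and figure indicate a major seventh chord. In C major its root, the fourth degree, is F.
Stacking thirds from F gives F-A-C-E.
With the 42 figure the chord is in third inversion; from the bass E upward in close position it reads E-F-A-C.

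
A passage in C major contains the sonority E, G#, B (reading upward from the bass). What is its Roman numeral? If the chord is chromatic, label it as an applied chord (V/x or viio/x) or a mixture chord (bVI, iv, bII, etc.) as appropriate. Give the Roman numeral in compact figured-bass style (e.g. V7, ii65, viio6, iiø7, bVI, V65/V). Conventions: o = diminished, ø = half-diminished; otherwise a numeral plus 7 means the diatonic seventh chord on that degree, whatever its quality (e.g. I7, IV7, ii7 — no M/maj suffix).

V/vi

Stacked in thirds the chord is E-G#-B: a major triad on E.
E is not a diatonic chord root with this quality in C major, but it lies a perfect fifth above A (vi), so the chord functions as an applied dominant of vi.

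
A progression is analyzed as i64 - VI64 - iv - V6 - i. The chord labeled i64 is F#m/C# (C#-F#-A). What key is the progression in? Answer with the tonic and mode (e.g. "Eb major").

F# minor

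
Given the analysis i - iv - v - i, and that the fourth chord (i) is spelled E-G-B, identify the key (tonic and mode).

The chord Em is a minor triad rooted on E; its label is i.
If E is scale degree 1 and the mode makes that degree carry a minor triad, the tonic is E and the mode is minor.

E minor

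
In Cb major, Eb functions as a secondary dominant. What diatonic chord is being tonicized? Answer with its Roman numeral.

vi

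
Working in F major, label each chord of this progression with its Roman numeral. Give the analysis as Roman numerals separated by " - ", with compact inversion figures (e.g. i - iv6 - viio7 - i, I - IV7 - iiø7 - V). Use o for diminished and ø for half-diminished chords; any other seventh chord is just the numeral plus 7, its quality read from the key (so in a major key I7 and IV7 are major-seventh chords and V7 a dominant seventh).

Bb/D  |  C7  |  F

IV6 - V7 - I

Bb/D has root Bb, degree 4 in F major, so IV6.
C7: dominant seventh chord on C = scale degree 5 → V7.
F: major triad on F = scale degree 1 → I.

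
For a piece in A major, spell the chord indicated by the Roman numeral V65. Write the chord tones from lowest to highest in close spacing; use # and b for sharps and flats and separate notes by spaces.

In A major, the dominant is E, and the diatonic chord built there is a dominant seventh chord.
Stacking thirds from E gives E-G#-B-D.
With the 65 figure the chord is in first inversion; from the bass G# upward in close position it reads G#-B-D-E.

G# B D E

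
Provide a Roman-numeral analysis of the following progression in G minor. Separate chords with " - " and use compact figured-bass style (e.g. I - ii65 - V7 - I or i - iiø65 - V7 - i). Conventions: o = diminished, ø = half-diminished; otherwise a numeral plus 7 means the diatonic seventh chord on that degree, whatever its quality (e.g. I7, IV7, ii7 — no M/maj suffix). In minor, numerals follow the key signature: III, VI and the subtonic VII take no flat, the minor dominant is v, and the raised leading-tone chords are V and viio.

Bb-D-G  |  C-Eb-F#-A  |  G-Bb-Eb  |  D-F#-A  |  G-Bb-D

Bb-D-G: minor triad on G = scale degree 1 → i6.
C-Eb-F#-A: fully diminished seventh chord on F# = scale degree 7 → viio43.
G-Bb-Eb: root Eb is the submediant; major triad there is VI6.
D-F#-A has root D, degree 5 in G minor, so V.
G-Bb-D has root G, degree 1 in G minor, so i.

i6 - viio43 - VI6 - V - i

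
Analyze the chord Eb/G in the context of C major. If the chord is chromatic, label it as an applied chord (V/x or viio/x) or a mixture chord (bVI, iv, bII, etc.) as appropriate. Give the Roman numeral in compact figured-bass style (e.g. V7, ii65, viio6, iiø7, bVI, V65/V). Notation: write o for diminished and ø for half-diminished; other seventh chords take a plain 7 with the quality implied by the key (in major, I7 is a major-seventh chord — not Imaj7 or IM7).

The pitches Eb-G-Bb form a major triad rooted on Eb.
Eb is the lowered third degree of C major (diatonic 3 would be E). This is a major triad on the lowered third degree, borrowed from the parallel minor.
With G in the bass the chord is in first inversion, so the figured bass is 6.

bIII6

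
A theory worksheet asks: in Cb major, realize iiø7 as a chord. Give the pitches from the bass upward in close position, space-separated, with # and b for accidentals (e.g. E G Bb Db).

iiø7 is the half-diminished supertonic seventh, borrowed from the parallel minor. In Cb major that root is Db.
So the chord is Db-Fb-Abb-Cb, a half-diminished seventh chord.

Db Fb Abb Cb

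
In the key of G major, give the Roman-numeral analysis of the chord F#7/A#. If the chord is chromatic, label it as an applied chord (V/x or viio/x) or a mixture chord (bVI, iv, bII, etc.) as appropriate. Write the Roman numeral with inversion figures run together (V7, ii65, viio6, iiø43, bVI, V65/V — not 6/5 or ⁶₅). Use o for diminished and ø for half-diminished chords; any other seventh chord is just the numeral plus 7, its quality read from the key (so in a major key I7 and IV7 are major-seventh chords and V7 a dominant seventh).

The pitches F#-A#-C#-E form a dominant seventh chord rooted on F#.
F# is not a diatonic chord root with this quality in G major, but it lies a perfect fifth above B (iii), so the chord functions as an applied dominant of iii.
With A# in the bass the chord is in first inversion, so the figured bass is 65.

V65/iii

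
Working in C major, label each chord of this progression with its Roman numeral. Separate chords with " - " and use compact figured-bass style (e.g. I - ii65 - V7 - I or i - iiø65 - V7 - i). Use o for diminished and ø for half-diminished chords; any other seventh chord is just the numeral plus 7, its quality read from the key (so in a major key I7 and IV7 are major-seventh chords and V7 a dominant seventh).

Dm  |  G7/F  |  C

Dm: minor triad on D = scale degree 2 → ii.
G7/F has root G, degree 5 in C major, so V42.
C: major triad on C = scale degree 1 → I.

ii - V42 - I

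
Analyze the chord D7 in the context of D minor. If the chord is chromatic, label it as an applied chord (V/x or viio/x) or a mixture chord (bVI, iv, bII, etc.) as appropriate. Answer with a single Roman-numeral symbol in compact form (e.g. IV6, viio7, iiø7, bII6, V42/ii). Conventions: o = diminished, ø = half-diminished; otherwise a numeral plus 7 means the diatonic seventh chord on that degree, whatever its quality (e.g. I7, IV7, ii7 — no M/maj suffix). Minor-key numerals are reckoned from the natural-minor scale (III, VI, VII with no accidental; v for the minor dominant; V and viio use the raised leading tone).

V7/iv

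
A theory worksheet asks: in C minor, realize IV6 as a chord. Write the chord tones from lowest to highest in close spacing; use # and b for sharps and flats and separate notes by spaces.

IV6 is the major subdominant, borrowed from the parallel major. In C minor that root is F.
So the chord is F-A-C, a major triad.
With the 6 figure the chord is in first inversion; from the bass A upward in close position it reads A-C-F.

A C F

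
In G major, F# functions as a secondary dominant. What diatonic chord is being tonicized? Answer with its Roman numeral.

iii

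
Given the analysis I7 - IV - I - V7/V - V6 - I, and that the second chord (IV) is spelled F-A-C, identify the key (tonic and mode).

C major

The anchor chord is a major triad on F, labeled IV.
If F is scale degree 4 and the mode makes that degree carry a major triad, the tonic is C and the mode is major.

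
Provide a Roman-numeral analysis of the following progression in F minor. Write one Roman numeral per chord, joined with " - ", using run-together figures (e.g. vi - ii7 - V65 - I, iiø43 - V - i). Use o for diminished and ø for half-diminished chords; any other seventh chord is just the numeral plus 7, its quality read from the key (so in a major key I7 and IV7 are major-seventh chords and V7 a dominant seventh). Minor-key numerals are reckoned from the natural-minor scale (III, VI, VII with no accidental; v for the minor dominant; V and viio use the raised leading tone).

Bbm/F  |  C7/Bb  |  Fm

iv64 - V42 - i

Bbm/F has root Bb, degree 4 in F minor, so iv64.
C7/Bb: root C is the dominant; dominant seventh chord there is V42.
Fm: minor triad on F = scale degree 1 → i.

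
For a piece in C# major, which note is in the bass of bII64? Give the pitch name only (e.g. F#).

A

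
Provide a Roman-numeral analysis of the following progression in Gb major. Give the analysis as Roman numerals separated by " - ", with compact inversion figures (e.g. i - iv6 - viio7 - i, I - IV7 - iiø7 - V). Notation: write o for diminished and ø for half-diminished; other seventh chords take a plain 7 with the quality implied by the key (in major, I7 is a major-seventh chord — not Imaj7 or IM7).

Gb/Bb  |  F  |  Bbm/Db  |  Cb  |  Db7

I6 - V/iii - iii6 - IV - V7

Gb/Bb: major triad on Gb = scale degree 1 → I6.
F: a major triad on F, the applied dominant of iii → V/iii.
Bbm/Db: root Bb is the mediant; minor triad there is iii6.
Cb: root Cb is the subdominant; major triad there is IV.
Db7: dominant seventh chord on Db = scale degree 5 → V7.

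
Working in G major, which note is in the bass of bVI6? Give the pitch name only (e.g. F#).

G

bVI in G major has root Eb; the chord is Eb-G-Bb.
The figure 6 means first inversion — the third is in the bass.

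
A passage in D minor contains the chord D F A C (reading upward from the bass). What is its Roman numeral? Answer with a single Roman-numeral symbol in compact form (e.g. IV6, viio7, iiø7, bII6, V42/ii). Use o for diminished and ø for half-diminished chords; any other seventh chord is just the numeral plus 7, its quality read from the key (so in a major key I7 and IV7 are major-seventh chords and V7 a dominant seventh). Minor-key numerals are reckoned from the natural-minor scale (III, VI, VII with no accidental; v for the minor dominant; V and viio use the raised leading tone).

Stacked in thirds the chord is D-F-A-C: a minor seventh chord on D.
D is scale degree 1 in D minor, and a minor seventh chord on that degree is written i7.

i7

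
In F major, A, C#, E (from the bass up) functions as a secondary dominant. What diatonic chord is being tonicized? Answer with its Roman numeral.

vi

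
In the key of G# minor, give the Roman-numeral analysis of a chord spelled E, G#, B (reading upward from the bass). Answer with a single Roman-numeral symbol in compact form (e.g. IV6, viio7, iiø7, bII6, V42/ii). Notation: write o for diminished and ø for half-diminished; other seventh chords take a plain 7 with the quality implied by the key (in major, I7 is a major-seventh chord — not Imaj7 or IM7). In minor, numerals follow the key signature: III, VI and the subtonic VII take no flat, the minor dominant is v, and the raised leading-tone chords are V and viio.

VI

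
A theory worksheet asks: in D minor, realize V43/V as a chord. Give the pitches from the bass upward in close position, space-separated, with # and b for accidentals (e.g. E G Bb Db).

B D E G#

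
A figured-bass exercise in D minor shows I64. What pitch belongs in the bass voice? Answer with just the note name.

A

I in D minor has root D; the chord is D-F#-A.
The figure 64 means second inversion — the fifth is in the bass.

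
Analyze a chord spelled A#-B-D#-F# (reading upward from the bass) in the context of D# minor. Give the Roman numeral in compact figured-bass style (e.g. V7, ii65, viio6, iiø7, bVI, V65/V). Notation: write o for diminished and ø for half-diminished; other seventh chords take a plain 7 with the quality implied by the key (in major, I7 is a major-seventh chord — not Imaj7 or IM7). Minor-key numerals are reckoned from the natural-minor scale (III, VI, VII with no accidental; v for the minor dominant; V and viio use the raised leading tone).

The pitches B-D#-F#-A# form a major seventh chord rooted on B.
In D# minor, B is the submediant; the diatonic major seventh chord there is VI7.
With A# in the bass the chord is in third inversion, so the figured bass is 42.

VI42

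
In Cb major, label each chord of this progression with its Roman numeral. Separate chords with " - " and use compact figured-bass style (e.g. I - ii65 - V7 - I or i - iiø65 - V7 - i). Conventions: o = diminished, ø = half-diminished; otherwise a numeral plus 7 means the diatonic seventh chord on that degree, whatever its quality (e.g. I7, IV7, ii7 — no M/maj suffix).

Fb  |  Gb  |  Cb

Fb has root Fb, degree 4 in Cb major, so IV.
Gb: major triad on Gb = scale degree 5 → V.
Cb: major triad on Cb = scale degree 1 → I.

IV - V - I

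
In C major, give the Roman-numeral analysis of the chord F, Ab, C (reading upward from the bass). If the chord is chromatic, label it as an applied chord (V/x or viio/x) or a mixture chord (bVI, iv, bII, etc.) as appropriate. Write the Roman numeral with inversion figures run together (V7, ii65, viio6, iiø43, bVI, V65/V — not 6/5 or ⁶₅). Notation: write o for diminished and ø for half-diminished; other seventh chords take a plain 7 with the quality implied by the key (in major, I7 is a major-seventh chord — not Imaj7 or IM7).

The pitches F-Ab-C form a minor triad rooted on F.
F is the fourth degree of C major. This is the minor subdominant, borrowed from the parallel minor.

iv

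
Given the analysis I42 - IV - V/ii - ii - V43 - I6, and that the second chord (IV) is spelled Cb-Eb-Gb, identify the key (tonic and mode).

Gb major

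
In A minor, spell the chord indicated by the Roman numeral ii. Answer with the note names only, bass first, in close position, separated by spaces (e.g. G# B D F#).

ii is the minor supertonic, borrowed from the parallel major (the Dorian ii). In A minor that root is B.
So the chord is B-D-F#.

B D F#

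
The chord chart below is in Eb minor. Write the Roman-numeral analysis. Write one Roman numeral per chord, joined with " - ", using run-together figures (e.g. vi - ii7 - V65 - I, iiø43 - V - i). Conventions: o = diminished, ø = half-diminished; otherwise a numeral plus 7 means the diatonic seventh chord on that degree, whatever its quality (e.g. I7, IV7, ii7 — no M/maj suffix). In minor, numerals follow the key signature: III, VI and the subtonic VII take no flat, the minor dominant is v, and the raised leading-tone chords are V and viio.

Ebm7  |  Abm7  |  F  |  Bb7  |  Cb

Ebm7 has root Eb, degree 1 in Eb minor, so i7.
Abm7: root Ab is the subdominant; minor seventh chord there is iv7.
F: a major triad on F, the applied dominant of V → V/V.
Bb7: root Bb is the dominant; dominant seventh chord there is V7.
Cb: major triad on Cb = scale degree 6 → VI.

i7 - iv7 - V/V - V7 - VI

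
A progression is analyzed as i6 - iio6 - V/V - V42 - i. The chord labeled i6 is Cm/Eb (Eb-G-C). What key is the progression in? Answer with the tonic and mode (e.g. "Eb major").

C minor

i6 is given as Eb-G-C — a minor triad with root C.
If C is scale degree 1 and the mode makes that degree carry a minor triad, the tonic is C and the mode is minor.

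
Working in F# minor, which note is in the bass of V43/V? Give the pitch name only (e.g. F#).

The applied chord V43/V is rooted on G#: G#-B#-D#-F#.
The figure 43 means second inversion — the fifth is in the bass.

D#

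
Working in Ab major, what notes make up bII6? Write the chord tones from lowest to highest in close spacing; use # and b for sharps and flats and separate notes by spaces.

Db Fb Bbb

Scale degree 2 in Ab major is Bb; lowering it a half step gives Bbb. bII6 is the Neapolitan sixth — a major triad on the lowered second degree, here in its customary first inversion.
So the chord is Bbb-Db-Fb.
The figured bass 6 indicates first inversion, placing the third (Db) in the bass: Db-Fb-Bbb.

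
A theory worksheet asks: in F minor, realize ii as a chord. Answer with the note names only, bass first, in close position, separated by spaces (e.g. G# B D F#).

ii is the minor supertonic, borrowed from the parallel major (the Dorian ii). In F minor that root is G.
So the chord is G-Bb-D.

G Bb D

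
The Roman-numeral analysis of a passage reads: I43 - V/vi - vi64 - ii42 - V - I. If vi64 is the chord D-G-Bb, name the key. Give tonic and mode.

Bb major

vi64 is given as D-G-Bb — a minor triad with root G.
If G is scale degree 6 and the mode makes that degree carry a minor triad, the tonic is Bb and the mode is major.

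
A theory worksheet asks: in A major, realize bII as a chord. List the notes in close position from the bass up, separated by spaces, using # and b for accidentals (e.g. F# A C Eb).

Bb D F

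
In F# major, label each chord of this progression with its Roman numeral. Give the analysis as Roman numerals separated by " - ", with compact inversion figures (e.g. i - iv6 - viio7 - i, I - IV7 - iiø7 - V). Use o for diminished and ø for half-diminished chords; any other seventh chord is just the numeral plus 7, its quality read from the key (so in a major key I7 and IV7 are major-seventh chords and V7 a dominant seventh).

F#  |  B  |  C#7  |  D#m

I - IV - V7 - vi

F# has root F#, degree 1 in F# major, so I.
B has root B, degree 4 in F# major, so IV.
C#7 has root C#, degree 5 in F# major, so V7.
D#m has root D#, degree 6 in F# major, so vi.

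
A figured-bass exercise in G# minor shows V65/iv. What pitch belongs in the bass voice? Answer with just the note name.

The applied chord V65/iv is rooted on G#: G#-B#-D#-F#.
The figure 65 means first inversion — the third is in the bass.

B#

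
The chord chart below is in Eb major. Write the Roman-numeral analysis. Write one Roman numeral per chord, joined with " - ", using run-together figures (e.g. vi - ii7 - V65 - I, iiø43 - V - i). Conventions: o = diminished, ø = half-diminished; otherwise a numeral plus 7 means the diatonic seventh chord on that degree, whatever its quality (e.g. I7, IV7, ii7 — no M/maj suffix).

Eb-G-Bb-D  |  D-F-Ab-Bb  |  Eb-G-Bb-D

Eb-G-Bb-D: major seventh chord on Eb = scale degree 1 → I7.
D-F-Ab-Bb: dominant seventh chord on Bb = scale degree 5 → V65.
Eb-G-Bb-D: major seventh chord on Eb = scale degree 1 → I7.

I7 - V65 - I7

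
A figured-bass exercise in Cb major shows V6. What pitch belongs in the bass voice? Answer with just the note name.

V in Cb major has root Gb; the chord is Gb-Bb-Db.
The figure 6 means first inversion — the third is in the bass.

Bb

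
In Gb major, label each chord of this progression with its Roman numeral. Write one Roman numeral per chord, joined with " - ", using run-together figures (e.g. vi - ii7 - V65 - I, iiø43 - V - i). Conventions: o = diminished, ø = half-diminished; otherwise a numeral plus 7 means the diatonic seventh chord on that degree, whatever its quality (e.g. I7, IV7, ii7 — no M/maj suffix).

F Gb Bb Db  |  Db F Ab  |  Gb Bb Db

F-Gb-Bb-Db has root Gb, degree 1 in Gb major, so I42.
Db-F-Ab has root Db, degree 5 in Gb major, so V.
Gb-Bb-Db: major triad on Gb = scale degree 1 → I.

I42 - V - I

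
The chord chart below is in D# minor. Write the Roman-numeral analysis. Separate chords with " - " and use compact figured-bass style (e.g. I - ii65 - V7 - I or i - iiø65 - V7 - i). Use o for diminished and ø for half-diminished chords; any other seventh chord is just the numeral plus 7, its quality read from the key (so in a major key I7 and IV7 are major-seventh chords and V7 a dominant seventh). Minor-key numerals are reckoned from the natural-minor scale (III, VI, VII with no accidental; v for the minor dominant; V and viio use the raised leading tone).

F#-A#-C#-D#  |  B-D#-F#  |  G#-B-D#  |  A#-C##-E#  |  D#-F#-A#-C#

F#-A#-C#-D#: minor seventh chord on D# = scale degree 1 → i65.
B-D#-F# has root B, degree 6 in D# minor, so VI.
G#-B-D# has root G#, degree 4 in D# minor, so iv.
A#-C##-E#: major triad on A# = scale degree 5 → V.
D#-F#-A#-C#: minor seventh chord on D# = scale degree 1 → i7.

i65 - VI - iv - V - i7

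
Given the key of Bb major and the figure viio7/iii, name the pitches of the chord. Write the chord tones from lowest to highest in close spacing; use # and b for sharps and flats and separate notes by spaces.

The slash marks an applied leading-tone chord: viio of iii. In Bb major, iii is D, so the leading tone to it is C#, a half step below.
Building a fully diminished seventh chord on C# gives C#-E-G-Bb.

C# E G Bb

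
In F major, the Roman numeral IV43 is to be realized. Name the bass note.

F

IV in F major has root Bb; the chord is Bb-D-F-A.
The figure 43 means second inversion — the fifth is in the bass.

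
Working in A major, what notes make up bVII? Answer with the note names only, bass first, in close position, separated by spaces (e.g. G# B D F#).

Scale degree 7 in A major is G#; lowering it a half step gives G. bVII is a major triad on the lowered seventh degree (the subtonic), borrowed from the parallel minor.
So the chord is G-B-D.

G B D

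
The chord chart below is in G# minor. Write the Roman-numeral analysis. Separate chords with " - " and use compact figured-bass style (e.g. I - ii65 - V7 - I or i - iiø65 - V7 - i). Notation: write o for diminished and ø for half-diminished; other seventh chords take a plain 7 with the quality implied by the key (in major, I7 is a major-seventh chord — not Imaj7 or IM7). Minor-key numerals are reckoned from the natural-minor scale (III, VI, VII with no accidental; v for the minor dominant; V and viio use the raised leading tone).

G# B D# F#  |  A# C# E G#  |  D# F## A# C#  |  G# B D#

i7 - iiø7 - V7 - i

G#-B-D#-F#: minor seventh chord on G# = scale degree 1 → i7.
A#-C#-E-G#: root A# is the supertonic; half-diminished seventh chord there is iiø7.
D#-F##-A#-C#: dominant seventh chord on D# = scale degree 5 → V7.
G#-B-D#: root G# is the tonic; minor triad there is i.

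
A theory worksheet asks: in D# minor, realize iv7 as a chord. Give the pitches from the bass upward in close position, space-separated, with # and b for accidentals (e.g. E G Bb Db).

In D# minor, scale degree 4 is G#, and the diatonic chord built there is a minor seventh chord.
That chord is spelled G#-B-D#-F#.

G# B D# F#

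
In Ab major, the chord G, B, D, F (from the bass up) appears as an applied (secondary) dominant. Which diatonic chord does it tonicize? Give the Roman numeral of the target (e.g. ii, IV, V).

The chord is a dominant seventh chord on G.
A dominant resolves down a perfect fifth: G → C. In Ab major, C is scale degree 3, i.e. iii.

iii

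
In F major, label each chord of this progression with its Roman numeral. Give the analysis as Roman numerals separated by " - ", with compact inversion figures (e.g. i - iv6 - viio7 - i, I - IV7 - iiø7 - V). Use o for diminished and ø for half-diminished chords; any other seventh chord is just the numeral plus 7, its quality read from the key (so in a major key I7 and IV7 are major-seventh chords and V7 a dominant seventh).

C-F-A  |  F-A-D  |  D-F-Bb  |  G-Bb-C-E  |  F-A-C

I64 - vi6 - IV6 - V43 - I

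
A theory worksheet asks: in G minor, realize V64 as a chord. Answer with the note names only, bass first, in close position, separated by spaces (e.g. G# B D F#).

A D F#

In G minor, the fifth degree is D. The dominant is major (leading tone raised), so V is a major triad.
Stacking thirds from D gives D-F#-A.
The figured bass 64 indicates second inversion, placing the fifth (A) in the bass: A-D-F#.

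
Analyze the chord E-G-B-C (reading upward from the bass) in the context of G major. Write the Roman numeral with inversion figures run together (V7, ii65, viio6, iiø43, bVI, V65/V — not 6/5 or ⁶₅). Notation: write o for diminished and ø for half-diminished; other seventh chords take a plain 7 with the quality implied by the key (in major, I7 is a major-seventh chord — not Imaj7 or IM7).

IV65

The pitches C-E-G-B form a major seventh chord rooted on C.
C is scale degree 4 in G major, and a major seventh chord on that degree is written IV7.
With E in the bass the chord is in first inversion, so the figured bass is 65.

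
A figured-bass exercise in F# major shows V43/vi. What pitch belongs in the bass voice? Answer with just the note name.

The applied chord V43/vi is rooted on A#: A#-C##-E#-G#.
The figure 43 means second inversion — the fifth is in the bass.

E#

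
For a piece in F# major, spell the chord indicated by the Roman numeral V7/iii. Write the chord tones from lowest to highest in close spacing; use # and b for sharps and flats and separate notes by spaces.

The slash means an applied dominant: we want the dominant of iii. In F# major, iii is A# minor, and its dominant is built on E#.
Building a dominant seventh chord on E# gives E#-G##-B#-D#.

E# G## B# D#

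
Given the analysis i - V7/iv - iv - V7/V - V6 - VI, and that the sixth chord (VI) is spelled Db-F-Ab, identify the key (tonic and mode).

F minor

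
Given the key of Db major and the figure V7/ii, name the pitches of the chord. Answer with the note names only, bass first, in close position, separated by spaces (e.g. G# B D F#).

Bb D F Ab

V7/ii is a secondary dominant — the dominant seventh of ii. ii in Db major is Eb, so the applied chord's root is Bb, a perfect fifth above.
Building a dominant seventh chord on Bb gives Bb-D-F-Ab.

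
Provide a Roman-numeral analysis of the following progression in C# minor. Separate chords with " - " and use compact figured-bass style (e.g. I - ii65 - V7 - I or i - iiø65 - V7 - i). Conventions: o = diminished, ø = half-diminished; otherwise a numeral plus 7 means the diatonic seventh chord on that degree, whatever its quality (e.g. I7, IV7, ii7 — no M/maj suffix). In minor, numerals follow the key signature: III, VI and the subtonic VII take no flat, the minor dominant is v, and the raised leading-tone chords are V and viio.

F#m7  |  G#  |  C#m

iv7 - V - i

F#m7: minor seventh chord on F# = scale degree 4 → iv7.
G#: major triad on G# = scale degree 5 → V.
C#m: root C# is the tonic; minor triad there is i.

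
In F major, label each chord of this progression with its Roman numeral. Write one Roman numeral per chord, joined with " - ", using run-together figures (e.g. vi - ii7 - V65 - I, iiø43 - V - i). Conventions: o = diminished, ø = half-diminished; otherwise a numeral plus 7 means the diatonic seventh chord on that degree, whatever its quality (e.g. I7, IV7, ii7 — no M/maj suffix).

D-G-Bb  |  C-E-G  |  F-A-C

ii64 - V - I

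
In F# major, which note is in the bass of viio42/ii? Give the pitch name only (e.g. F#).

E

The applied chord viio42/ii is rooted on F##: F##-A#-C#-E.
The figure 42 means third inversion — the seventh is in the bass.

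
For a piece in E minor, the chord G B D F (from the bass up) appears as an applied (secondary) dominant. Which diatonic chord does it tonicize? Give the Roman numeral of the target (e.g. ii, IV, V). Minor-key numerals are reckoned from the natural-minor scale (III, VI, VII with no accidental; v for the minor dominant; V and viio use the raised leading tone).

The chord is a dominant seventh chord on G.
A dominant resolves down a perfect fifth: G → C. In E minor, C is scale degree 6, i.e. VI.

VI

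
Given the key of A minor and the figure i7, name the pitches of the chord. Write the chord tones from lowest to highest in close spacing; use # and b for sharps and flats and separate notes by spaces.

A C E G

The numeral's case and figure indicate a minor seventh chord. In A minor its root, the first degree, is A.
That chord is spelled A-C-E-G.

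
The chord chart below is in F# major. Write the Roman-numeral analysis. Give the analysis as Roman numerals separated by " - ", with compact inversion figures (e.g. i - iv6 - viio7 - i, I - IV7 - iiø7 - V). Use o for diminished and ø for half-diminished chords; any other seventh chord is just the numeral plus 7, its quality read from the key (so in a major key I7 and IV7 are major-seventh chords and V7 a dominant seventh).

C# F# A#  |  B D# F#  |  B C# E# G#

C#-F#-A# has root F#, degree 1 in F# major, so I64.
B-D#-F#: major triad on B = scale degree 4 → IV.
B-C#-E#-G#: dominant seventh chord on C# = scale degree 5 → V42.

I64 - IV - V42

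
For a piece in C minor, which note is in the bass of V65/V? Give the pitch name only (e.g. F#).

F#

The applied chord V65/V is rooted on D: D-F#-A-C.
The figure 65 means first inversion — the third is in the bass.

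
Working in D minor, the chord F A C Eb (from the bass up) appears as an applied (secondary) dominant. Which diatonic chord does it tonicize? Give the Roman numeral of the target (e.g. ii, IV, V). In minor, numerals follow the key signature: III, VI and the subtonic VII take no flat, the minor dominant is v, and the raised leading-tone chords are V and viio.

VI

The chord is a dominant seventh chord on F.
A dominant resolves down a perfect fifth: F → Bb. In D minor, Bb is scale degree 6, i.e. VI.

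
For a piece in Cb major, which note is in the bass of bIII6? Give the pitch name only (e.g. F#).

Gb

bIII in Cb major has root Ebb; the chord is Ebb-Gb-Bbb.
The figure 6 means first inversion — the third is in the bass.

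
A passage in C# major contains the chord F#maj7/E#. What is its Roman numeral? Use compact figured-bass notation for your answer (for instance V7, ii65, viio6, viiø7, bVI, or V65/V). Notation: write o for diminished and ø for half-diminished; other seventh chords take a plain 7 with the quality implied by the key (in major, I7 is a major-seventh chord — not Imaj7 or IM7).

IV42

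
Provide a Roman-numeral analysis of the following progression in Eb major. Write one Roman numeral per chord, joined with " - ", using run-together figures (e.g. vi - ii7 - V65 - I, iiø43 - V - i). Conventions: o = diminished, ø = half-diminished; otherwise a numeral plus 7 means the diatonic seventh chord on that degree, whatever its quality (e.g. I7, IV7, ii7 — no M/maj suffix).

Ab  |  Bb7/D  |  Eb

Ab: root Ab is the subdominant; major triad there is IV.
Bb7/D: root Bb is the dominant; dominant seventh chord there is V65.
Eb: major triad on Eb = scale degree 1 → I.

IV - V65 - I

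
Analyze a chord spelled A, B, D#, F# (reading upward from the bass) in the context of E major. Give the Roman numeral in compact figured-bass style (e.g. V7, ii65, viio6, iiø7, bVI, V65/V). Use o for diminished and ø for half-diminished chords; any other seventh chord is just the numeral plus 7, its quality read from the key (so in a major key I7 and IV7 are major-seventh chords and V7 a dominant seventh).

V42

Stacked in thirds the chord is B-D#-F#-A: a dominant seventh chord on B.
In E major, B is the dominant; the diatonic dominant seventh chord there is V7.
With A in the bass the chord is in third inversion, so the figured bass is 42.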